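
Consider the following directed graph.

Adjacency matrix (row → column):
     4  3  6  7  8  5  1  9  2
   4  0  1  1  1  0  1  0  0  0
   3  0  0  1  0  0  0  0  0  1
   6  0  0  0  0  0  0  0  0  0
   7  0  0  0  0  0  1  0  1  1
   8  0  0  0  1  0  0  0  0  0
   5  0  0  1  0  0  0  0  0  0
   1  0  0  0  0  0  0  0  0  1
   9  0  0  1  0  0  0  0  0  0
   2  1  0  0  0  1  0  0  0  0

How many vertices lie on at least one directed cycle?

5

A vertex is on a directed cycle iff it belongs to a strongly connected component of size ≥ 2 (or has a self-loop).
The vertices on cycles are {2, 3, 4, 7, 8} — 5 in total.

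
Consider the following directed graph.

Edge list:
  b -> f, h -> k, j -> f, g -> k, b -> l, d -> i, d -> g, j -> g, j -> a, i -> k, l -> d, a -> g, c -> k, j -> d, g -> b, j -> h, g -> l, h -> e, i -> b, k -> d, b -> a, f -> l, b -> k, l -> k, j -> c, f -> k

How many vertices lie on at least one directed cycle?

8

A vertex is on a directed cycle iff it belongs to a strongly connected component of size ≥ 2 (or has a self-loop).
The vertices on cycles are {a, b, d, f, g, i, k, l} — 8 in total.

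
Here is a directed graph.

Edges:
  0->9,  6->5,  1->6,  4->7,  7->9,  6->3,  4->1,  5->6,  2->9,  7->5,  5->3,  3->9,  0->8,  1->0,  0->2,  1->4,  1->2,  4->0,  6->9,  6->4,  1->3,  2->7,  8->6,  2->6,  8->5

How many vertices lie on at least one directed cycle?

8

A vertex is on a directed cycle iff it belongs to a strongly connected component of size ≥ 2 (or has a self-loop).
The vertices on cycles are {0, 1, 2, 4, 5, 6, 7, 8} — 8 in total.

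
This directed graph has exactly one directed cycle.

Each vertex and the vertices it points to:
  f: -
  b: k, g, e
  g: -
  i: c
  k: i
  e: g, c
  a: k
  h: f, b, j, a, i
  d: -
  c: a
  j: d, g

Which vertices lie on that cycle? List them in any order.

a, c, i, k

DFS with gray/black marking from a:
a gray
  k gray
    i gray
      c gray
        c→a: a is gray → back edge
Back edge closes the cycle a → k → i → c → a; its vertices are {a, c, i, k}.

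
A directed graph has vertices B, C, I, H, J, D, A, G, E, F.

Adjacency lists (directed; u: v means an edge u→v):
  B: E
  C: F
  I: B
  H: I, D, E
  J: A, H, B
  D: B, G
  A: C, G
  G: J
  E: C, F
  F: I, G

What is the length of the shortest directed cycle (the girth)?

For each vertex v, BFS finds the shortest path from v back to v.
The shortest such closed walk is J → A → G → J, length 3.

3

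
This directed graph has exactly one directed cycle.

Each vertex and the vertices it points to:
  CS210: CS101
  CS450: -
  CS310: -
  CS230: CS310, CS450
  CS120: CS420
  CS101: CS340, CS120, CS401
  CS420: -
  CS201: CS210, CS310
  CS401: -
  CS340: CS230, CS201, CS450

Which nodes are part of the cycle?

DFS with gray/black marking from CS101:
CS101 gray
  CS340 gray
    CS230 gray
      CS310 gray
      CS310 black
      CS450 gray
      CS450 black
    CS230 black
    CS201 gray
      CS210 gray
        CS210→CS101: CS101 is gray → back edge
Back edge closes the cycle CS101 → CS340 → CS201 → CS210 → CS101; its vertices are {CS101, CS201, CS210, CS340}.

CS101, CS201, CS210, CS340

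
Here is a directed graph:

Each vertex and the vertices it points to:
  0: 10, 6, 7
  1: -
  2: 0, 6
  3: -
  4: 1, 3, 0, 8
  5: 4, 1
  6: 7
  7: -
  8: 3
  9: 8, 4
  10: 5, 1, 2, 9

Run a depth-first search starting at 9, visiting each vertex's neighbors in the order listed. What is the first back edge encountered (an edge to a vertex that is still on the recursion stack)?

DFS from 9 (visiting each vertex's neighbors in the order listed); mark gray on enter, black on exit:
9 gray
  8 gray
    3 gray
    3 black
  8 black
  4 gray
    1 gray
    1 black
    4→3: 3 black — skip
    0 gray
      10 gray
        5 gray
          5→4: 4 is gray → back edge
First back edge: 5 → 4.

5→4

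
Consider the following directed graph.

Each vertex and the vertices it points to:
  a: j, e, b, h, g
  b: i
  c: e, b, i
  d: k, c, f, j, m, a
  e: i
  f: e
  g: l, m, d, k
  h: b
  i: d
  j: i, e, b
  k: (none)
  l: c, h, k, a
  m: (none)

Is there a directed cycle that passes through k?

No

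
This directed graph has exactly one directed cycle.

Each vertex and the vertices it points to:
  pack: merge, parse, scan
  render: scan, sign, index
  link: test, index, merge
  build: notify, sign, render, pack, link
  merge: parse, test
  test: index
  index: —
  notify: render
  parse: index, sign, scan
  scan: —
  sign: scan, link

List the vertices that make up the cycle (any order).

link, sign, merge, parse

DFS with gray/black marking from link:
link gray
  test gray
    index gray
    index black
  test black
  link→index: index black — skip
  merge gray
    parse gray
      parse→index: index black — skip
      sign gray
        scan gray
        scan black
        sign→link: link is gray → back edge
Back edge closes the cycle link → merge → parse → sign → link; its vertices are {link, sign, merge, parse}.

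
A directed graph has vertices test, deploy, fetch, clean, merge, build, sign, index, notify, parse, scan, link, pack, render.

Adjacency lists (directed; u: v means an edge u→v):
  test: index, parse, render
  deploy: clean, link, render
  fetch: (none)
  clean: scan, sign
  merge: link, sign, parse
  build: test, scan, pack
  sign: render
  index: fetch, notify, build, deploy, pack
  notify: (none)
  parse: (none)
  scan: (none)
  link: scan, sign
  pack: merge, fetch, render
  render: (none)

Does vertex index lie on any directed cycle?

index is on a cycle iff index can reach itself via ≥1 edge.
index → build → test → index — yes.

Yes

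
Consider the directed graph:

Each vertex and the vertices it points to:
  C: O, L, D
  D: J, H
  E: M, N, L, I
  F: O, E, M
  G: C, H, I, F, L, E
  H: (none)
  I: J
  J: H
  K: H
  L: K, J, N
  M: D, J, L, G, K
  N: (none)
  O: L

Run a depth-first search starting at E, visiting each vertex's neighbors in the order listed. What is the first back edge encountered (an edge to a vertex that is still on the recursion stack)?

F->E

DFS from E (visiting each vertex's neighbors in the order listed); mark gray on enter, black on exit:
E gray
  M gray
    D gray
      J gray
        H gray
        H black
      J black
      D→H: H black — skip
    D black
    M→J: J black — skip
    L gray
      K gray
        K→H: H black — skip
      K black
      L→J: J black — skip
      N gray
      N black
    L black
    G gray
      C gray
        O gray
          O→L: L black — skip
        O black
        C→L: L black — skip
        C→D: D black — skip
      C black
      G→H: H black — skip
      I gray
        I→J: J black — skip
      I black
      F gray
        F→O: O black — skip
        F→E: E is gray → back edge
First back edge: F → E.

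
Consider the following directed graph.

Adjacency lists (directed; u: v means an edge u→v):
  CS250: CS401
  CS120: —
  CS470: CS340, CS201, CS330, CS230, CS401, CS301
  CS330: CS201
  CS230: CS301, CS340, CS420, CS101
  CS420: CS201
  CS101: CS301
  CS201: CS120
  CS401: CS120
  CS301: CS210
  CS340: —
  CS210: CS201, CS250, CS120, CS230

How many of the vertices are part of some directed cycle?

4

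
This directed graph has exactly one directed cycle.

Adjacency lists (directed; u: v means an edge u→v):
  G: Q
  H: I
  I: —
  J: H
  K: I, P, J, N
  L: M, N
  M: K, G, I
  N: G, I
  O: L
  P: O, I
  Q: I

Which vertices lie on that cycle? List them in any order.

DFS with gray/black marking from P:
P gray
  O gray
    L gray
      M gray
        K gray
          I gray
          I black
          K→P: P is gray → back edge
Back edge closes the cycle P → O → L → M → K → P; its vertices are {K, L, M, O, P}.

K, L, M, O, P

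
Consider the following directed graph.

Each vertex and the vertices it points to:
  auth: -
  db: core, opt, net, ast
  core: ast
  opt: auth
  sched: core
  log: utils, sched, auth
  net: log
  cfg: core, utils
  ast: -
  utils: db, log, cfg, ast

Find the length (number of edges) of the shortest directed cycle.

2

For each vertex v, BFS finds the shortest path from v back to v.
The shortest such closed walk is log → utils → log, length 2.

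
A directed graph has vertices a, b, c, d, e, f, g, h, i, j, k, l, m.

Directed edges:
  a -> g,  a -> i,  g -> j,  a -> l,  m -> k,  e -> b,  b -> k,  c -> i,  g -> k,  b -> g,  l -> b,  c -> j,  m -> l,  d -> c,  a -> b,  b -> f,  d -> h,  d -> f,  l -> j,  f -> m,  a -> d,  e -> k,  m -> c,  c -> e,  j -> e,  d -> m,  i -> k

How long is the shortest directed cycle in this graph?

For each vertex v, BFS finds the shortest path from v back to v.
The shortest such closed walk is f → m → l → b → f, length 4.

4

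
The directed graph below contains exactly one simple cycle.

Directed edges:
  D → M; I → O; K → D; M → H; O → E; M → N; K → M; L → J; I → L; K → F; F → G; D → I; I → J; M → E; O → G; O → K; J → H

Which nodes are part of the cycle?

D, I, K, O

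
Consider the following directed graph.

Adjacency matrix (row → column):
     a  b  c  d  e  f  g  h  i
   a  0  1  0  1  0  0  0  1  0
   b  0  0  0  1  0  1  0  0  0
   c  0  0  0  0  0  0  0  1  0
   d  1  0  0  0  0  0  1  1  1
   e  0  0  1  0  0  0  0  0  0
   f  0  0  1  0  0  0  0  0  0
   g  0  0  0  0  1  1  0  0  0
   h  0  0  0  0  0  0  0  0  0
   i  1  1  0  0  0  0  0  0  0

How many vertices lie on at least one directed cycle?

4

A vertex is on a directed cycle iff it belongs to a strongly connected component of size ≥ 2 (or has a self-loop).
The vertices on cycles are {a, b, d, i} — 4 in total.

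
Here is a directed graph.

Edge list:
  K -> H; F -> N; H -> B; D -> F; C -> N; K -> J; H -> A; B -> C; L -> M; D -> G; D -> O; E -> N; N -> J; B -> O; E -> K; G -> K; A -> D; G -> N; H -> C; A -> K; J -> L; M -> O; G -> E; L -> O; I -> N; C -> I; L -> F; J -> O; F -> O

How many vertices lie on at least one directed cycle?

A vertex is on a directed cycle iff it belongs to a strongly connected component of size ≥ 2 (or has a self-loop).
The vertices on cycles are {A, D, E, F, G, H, J, K, L, N} — 10 in total.

10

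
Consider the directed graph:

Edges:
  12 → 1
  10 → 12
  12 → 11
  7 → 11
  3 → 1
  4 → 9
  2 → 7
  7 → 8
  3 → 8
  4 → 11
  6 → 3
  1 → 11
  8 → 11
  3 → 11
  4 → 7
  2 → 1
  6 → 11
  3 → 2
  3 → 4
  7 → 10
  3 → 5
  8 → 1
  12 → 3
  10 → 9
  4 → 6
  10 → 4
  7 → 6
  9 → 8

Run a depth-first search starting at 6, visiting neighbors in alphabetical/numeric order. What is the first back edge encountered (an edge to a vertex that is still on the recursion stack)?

7→6

DFS from 6 (visiting neighbors in alphabetical/numeric order); mark gray on enter, black on exit:
6 gray
  3 gray
    1 gray
      11 gray
      11 black
    1 black
    2 gray
      2→1: 1 black — skip
      7 gray
        7→6: 6 is gray → back edge
First back edge: 7 → 6.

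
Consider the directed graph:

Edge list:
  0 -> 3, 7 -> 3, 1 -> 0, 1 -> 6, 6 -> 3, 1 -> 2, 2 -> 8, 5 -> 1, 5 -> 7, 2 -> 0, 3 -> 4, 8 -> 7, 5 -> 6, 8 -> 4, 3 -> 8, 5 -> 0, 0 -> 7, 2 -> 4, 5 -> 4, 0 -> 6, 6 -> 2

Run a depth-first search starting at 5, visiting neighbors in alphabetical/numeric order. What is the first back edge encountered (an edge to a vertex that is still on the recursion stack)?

DFS from 5 (visiting neighbors in alphabetical/numeric order); mark gray on enter, black on exit:
5 gray
  0 gray
    3 gray
      4 gray
      4 black
      8 gray
        8→4: 4 black — skip
        7 gray
          7→3: 3 is gray → back edge
First back edge: 7 → 3.

7→3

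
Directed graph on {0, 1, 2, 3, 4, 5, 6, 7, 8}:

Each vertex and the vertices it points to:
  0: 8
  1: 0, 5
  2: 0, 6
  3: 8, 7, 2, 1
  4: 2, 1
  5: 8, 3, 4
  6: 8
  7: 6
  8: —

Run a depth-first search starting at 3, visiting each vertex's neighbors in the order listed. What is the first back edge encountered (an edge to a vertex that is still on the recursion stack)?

5->3

DFS from 3 (visiting each vertex's neighbors in the order listed); mark gray on enter, black on exit:
3 gray
  8 gray
  8 black
  7 gray
    6 gray
      6→8: 8 black — skip
    6 black
  7 black
  2 gray
    0 gray
      0→8: 8 black — skip
    0 black
    2→6: 6 black — skip
  2 black
  1 gray
    1→0: 0 black — skip
    5 gray
      5→8: 8 black — skip
      5→3: 3 is gray → back edge
First back edge: 5 → 3.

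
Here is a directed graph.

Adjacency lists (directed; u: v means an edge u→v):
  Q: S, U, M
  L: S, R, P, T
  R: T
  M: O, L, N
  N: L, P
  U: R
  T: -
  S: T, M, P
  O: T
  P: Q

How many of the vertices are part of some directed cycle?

A vertex is on a directed cycle iff it belongs to a strongly connected component of size ≥ 2 (or has a self-loop).
The vertices on cycles are {L, M, N, P, Q, S} — 6 in total.

6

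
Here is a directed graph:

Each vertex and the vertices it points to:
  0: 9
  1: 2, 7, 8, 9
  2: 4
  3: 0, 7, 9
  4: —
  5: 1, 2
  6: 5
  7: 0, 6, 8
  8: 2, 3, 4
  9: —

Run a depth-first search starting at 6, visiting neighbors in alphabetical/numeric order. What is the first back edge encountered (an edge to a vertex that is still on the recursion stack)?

7→6

DFS from 6 (visiting neighbors in alphabetical/numeric order); mark gray on enter, black on exit:
6 gray
  5 gray
    1 gray
      2 gray
        4 gray
        4 black
      2 black
      7 gray
        0 gray
          9 gray
          9 black
        0 black
        7→6: 6 is gray → back edge
First back edge: 7 → 6.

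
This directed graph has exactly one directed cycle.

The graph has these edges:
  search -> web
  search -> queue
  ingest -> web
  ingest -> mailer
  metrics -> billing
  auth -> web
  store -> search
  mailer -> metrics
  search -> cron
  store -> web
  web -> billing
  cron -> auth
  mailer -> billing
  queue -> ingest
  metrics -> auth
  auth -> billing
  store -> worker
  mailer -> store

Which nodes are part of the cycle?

queue, store, ingest, mailer, search

DFS with gray/black marking from mailer:
mailer gray
  billing gray
  billing black
  store gray
    search gray
      cron gray
        auth gray
          web gray
            web→billing: billing black — skip
          web black
          auth→billing: billing black — skip
        auth black
      cron black
      queue gray
        ingest gray
          ingest→mailer: mailer is gray → back edge
Back edge closes the cycle mailer → store → search → queue → ingest → mailer; its vertices are {queue, store, ingest, mailer, search}.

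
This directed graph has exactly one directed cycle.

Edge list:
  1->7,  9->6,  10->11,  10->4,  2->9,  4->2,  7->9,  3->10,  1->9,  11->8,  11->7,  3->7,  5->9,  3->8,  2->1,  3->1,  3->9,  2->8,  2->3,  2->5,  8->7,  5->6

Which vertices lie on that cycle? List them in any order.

DFS with gray/black marking from 3:
3 gray
  10 gray
    4 gray
      2 gray
        9 gray
          6 gray
          6 black
        9 black
        1 gray
          1→9: 9 black — skip
          7 gray
            7→9: 9 black — skip
          7 black
        1 black
        2→3: 3 is gray → back edge
Back edge closes the cycle 3 → 10 → 4 → 2 → 3; its vertices are {2, 3, 4, 10}.

2, 3, 4, 10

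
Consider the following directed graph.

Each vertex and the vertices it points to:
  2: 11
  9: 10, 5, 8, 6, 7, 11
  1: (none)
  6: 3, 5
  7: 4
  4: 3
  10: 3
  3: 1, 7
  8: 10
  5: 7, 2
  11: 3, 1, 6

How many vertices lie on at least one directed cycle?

7

A vertex is on a directed cycle iff it belongs to a strongly connected component of size ≥ 2 (or has a self-loop).
The vertices on cycles are {2, 3, 4, 5, 6, 7, 11} — 7 in total.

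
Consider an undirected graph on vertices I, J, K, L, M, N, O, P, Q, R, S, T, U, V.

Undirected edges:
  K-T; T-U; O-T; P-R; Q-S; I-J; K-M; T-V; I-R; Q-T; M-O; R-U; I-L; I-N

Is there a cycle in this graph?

Yes

DFS, tracking each vertex's parent; an edge to a visited non-parent vertex closes a cycle.
Start from I:
visit I (parent –)
  visit N (parent I)
    N–I: parent, skip
  visit J (parent I)
    J–I: parent, skip
  visit L (parent I)
    L–I: parent, skip
  visit R (parent I)
    visit P (parent R)
      P–R: parent, skip
    R–I: parent, skip
    visit U (parent R)
      U–R: parent, skip
      visit T (parent U)
        visit K (parent T)
          K–T: parent, skip
          visit M (parent K)
            M–K: parent, skip
            visit O (parent M)
              O–M: parent, skip
              O–T: T visited and ≠ parent → cycle
Cycle: T – K – M – O – T.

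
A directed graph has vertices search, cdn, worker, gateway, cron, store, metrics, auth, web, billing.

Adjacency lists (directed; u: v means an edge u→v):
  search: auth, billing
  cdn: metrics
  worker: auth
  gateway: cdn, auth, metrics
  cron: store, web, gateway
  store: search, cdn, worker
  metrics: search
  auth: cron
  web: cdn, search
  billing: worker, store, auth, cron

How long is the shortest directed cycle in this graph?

3

For each vertex v, BFS finds the shortest path from v back to v.
The shortest such closed walk is cron → gateway → auth → cron, length 3.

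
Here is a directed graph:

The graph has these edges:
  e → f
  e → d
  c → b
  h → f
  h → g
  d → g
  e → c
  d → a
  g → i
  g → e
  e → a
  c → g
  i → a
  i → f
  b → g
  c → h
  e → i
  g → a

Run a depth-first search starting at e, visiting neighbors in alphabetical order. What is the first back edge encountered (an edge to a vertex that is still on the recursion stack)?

g->e

DFS from e (visiting neighbors in alphabetical order); mark gray on enter, black on exit:
e gray
  a gray
  a black
  c gray
    b gray
      g gray
        g→a: a black — skip
        g→e: e is gray → back edge
First back edge: g → e.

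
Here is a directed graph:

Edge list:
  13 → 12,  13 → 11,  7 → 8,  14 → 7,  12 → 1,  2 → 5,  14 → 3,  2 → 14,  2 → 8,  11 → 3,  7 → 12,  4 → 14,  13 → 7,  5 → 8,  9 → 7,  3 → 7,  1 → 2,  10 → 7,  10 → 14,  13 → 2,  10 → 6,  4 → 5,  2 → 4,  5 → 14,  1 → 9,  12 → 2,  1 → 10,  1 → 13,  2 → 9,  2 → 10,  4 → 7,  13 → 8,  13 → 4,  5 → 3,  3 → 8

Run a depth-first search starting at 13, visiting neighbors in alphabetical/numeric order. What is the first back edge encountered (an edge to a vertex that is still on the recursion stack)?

DFS from 13 (visiting neighbors in alphabetical/numeric order); mark gray on enter, black on exit:
13 gray
  2 gray
    4 gray
      5 gray
        3 gray
          7 gray
            8 gray
            8 black
            12 gray
              1 gray
                1→2: 2 is gray → back edge
First back edge: 1 → 2.

1->2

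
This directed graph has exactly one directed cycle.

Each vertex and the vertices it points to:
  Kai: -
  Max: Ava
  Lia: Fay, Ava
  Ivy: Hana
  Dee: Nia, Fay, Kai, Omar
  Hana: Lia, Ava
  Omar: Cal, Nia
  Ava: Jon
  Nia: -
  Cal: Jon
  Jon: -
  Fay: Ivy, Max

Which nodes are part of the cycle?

Fay, Ivy, Lia, Hana

DFS with gray/black marking from Fay:
Fay gray
  Ivy gray
    Hana gray
      Lia gray
        Lia→Fay: Fay is gray → back edge
Back edge closes the cycle Fay → Ivy → Hana → Lia → Fay; its vertices are {Fay, Ivy, Lia, Hana}.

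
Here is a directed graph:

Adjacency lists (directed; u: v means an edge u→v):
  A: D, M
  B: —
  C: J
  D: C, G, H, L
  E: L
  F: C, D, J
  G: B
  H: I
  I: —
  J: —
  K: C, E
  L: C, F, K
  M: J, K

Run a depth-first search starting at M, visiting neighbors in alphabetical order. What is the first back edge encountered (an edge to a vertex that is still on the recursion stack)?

D→L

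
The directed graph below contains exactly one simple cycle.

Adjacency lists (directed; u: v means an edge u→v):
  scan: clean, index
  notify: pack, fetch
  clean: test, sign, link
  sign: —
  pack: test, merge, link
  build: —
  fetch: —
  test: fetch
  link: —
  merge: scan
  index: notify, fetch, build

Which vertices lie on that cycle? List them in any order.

pack, scan, index, merge, notify

DFS with gray/black marking from scan:
scan gray
  clean gray
    test gray
      fetch gray
      fetch black
    test black
    sign gray
    sign black
    link gray
    link black
  clean black
  index gray
    notify gray
      pack gray
        pack→test: test black — skip
        merge gray
          merge→scan: scan is gray → back edge
Back edge closes the cycle scan → index → notify → pack → merge → scan; its vertices are {pack, scan, index, merge, notify}.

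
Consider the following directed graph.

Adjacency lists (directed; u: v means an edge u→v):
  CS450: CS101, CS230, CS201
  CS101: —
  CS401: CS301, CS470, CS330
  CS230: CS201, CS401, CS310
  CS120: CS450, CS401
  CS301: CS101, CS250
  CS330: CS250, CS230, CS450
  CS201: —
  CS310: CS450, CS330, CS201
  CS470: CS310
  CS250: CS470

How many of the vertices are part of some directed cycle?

8

A vertex is on a directed cycle iff it belongs to a strongly connected component of size ≥ 2 (or has a self-loop).
The vertices on cycles are {CS230, CS250, CS301, CS310, CS330, CS401, CS450, CS470} — 8 in total.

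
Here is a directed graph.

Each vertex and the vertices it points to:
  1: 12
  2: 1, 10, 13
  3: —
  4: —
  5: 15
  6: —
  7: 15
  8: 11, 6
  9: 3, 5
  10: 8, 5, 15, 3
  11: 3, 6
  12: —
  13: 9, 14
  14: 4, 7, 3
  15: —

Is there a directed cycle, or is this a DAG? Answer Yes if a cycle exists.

DFS with white/gray/black marking, starting from 8:
8 gray
  11 gray
    3 gray
    3 black
    6 gray
    6 black
  11 black
  8→6: 6 black — skip
8 black
1 gray
  12 gray
  12 black
1 black
2 gray
  2→1: 1 black — skip
  10 gray
    10→8: 8 black — skip
    5 gray
      15 gray
      15 black
    5 black
    10→15: 15 black — skip
    10→3: 3 black — skip
  10 black
  13 gray
    9 gray
      9→3: 3 black — skip
      9→5: 5 black — skip
    9 black
    14 gray
      4 gray
      4 black
      7 gray
        7→15: 15 black — skip
      7 black
      14→3: 3 black — skip
    14 black
  13 black
2 black
Every edge goes to a white or black vertex — no back edge, so the graph is acyclic.

No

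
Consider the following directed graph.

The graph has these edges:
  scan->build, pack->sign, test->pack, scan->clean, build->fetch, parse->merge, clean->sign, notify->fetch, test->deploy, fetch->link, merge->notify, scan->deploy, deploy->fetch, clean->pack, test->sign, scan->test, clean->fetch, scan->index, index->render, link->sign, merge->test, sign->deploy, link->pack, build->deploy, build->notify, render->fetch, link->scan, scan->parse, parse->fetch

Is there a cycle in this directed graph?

Yes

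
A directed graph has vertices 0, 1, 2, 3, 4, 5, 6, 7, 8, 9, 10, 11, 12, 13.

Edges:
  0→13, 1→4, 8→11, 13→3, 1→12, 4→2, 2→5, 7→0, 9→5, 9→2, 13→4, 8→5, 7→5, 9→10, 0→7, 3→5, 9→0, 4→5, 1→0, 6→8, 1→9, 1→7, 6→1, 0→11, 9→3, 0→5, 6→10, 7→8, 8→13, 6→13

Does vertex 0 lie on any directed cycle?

Yes

0 is on a cycle iff 0 can reach itself via ≥1 edge.
0 → 7 → 0 — yes.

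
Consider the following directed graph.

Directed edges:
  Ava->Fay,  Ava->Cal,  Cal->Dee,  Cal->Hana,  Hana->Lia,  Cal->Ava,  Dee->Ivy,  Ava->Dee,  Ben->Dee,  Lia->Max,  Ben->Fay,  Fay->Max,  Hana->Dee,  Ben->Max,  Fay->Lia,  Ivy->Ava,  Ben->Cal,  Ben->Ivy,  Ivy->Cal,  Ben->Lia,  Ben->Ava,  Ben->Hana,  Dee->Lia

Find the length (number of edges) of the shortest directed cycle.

2

For each vertex v, BFS finds the shortest path from v back to v.
The shortest such closed walk is Ava → Cal → Ava, length 2.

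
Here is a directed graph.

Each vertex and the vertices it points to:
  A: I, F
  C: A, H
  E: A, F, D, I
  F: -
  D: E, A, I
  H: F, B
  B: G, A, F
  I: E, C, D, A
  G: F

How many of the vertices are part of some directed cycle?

7

A vertex is on a directed cycle iff it belongs to a strongly connected component of size ≥ 2 (or has a self-loop).
The vertices on cycles are {A, B, C, D, E, H, I} — 7 in total.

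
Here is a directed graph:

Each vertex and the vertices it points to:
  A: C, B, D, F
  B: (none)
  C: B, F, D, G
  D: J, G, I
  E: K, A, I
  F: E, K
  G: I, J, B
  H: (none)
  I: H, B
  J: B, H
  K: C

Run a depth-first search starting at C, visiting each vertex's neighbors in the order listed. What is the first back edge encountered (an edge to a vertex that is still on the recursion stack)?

DFS from C (visiting each vertex's neighbors in the order listed); mark gray on enter, black on exit:
C gray
  B gray
  B black
  F gray
    E gray
      K gray
        K→C: C is gray → back edge
First back edge: K → C.

K->C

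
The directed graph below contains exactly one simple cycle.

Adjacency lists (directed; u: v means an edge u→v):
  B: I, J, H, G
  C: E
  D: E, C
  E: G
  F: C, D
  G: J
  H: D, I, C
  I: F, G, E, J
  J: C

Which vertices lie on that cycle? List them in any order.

C, E, G, J

DFS with gray/black marking from G:
G gray
  J gray
    C gray
      E gray
        E→G: G is gray → back edge
Back edge closes the cycle G → J → C → E → G; its vertices are {C, E, G, J}.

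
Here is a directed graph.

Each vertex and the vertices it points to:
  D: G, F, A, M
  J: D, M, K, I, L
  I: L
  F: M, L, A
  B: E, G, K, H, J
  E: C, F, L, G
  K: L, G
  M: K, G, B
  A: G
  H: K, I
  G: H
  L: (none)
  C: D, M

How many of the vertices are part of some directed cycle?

10

A vertex is on a directed cycle iff it belongs to a strongly connected component of size ≥ 2 (or has a self-loop).
The vertices on cycles are {B, C, D, E, F, G, H, J, K, M} — 10 in total.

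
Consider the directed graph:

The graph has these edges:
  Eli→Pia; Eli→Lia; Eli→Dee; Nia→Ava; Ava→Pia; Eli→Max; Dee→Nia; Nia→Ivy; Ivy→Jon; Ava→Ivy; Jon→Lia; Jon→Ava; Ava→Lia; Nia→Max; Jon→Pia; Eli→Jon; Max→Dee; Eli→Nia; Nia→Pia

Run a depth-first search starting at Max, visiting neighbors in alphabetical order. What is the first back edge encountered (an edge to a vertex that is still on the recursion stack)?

Jon->Ava

DFS from Max (visiting neighbors in alphabetical order); mark gray on enter, black on exit:
Max gray
  Dee gray
    Nia gray
      Ava gray
        Ivy gray
          Jon gray
            Jon→Ava: Ava is gray → back edge
First back edge: Jon → Ava.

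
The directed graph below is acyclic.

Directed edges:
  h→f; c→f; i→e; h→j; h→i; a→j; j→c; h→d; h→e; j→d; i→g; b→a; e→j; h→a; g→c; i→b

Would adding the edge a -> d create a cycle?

Adding a→d creates a cycle iff d can already reach a.
Explore from d: no path reaches a. The graph stays acyclic.

No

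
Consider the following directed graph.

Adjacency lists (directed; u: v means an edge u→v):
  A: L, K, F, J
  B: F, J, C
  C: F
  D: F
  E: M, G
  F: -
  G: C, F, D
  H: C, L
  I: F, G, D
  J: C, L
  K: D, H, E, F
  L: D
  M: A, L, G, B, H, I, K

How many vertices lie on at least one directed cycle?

4

A vertex is on a directed cycle iff it belongs to a strongly connected component of size ≥ 2 (or has a self-loop).
The vertices on cycles are {A, E, K, M} — 4 in total.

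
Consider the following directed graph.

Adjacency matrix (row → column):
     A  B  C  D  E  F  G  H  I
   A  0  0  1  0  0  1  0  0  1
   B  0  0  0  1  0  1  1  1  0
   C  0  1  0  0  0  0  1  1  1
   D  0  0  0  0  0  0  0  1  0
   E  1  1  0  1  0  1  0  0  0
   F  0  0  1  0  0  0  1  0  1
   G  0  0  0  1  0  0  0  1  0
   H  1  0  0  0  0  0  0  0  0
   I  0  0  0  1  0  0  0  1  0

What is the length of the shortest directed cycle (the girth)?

For each vertex v, BFS finds the shortest path from v back to v.
The shortest such closed walk is A → C → H → A, length 3.

3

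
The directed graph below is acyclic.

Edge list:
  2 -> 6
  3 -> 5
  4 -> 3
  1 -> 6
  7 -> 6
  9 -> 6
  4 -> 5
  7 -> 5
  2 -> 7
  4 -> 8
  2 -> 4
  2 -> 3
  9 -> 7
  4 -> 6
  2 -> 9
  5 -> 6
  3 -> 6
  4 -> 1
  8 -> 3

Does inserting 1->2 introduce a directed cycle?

Adding 1→2 creates a cycle iff 2 can already reach 1.
Path from 2: 2 → 4 → 1.
So 2 → … → 1 → 2 is a cycle.

Yes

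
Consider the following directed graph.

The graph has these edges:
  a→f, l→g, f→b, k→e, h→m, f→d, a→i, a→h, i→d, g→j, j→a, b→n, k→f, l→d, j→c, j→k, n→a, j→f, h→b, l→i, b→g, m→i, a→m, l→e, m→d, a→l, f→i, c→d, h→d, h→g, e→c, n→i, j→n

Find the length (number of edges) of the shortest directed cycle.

For each vertex v, BFS finds the shortest path from v back to v.
The shortest such closed walk is j → f → b → g → j, length 4.

4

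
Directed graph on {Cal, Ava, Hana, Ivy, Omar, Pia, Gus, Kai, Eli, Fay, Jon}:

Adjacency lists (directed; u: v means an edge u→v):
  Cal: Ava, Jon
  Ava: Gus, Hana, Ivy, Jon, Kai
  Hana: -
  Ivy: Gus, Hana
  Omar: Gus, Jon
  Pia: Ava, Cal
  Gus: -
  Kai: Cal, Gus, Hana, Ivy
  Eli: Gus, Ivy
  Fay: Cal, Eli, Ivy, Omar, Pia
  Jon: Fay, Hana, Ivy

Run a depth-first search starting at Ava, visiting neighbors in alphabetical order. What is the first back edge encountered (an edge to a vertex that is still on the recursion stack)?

DFS from Ava (visiting neighbors in alphabetical order); mark gray on enter, black on exit:
Ava gray
  Gus gray
  Gus black
  Hana gray
  Hana black
  Ivy gray
    Ivy→Gus: Gus black — skip
    Ivy→Hana: Hana black — skip
  Ivy black
  Jon gray
    Fay gray
      Cal gray
        Cal→Ava: Ava is gray → back edge
First back edge: Cal → Ava.

Cal->Ava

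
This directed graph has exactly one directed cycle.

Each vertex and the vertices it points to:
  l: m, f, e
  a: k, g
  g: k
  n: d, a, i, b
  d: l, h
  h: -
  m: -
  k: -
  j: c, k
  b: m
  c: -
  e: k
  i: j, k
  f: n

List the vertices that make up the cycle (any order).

d, f, l, n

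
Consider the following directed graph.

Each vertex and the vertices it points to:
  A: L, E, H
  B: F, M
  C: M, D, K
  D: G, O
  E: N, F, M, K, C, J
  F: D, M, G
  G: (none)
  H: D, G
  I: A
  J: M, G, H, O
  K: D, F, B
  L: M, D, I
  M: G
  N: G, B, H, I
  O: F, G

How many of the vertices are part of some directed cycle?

8

A vertex is on a directed cycle iff it belongs to a strongly connected component of size ≥ 2 (or has a self-loop).
The vertices on cycles are {A, D, E, F, I, L, N, O} — 8 in total.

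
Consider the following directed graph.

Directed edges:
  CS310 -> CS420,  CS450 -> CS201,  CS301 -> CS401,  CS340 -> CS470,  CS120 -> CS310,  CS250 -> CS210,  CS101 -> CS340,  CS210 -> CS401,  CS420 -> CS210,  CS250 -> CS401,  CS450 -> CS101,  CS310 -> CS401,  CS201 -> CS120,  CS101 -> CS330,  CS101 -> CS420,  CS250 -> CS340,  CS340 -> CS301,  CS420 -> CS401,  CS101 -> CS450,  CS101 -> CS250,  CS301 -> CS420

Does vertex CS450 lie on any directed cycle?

CS450 is on a cycle iff CS450 can reach itself via ≥1 edge.
CS450 → CS101 → CS450 — yes.

Yes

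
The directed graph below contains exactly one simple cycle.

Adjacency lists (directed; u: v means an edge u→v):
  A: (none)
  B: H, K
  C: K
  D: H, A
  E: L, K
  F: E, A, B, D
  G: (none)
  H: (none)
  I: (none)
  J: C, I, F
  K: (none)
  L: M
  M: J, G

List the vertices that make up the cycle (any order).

DFS with gray/black marking from M:
M gray
  J gray
    C gray
      K gray
      K black
    C black
    I gray
    I black
    F gray
      E gray
        L gray
          L→M: M is gray → back edge
Back edge closes the cycle M → J → F → E → L → M; its vertices are {E, F, J, L, M}.

E, F, J, L, M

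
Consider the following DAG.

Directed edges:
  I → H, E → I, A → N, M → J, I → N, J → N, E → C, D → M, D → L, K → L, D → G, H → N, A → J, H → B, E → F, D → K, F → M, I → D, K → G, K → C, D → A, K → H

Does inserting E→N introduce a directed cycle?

No

Adding E→N creates a cycle iff N can already reach E.
Explore from N: no path reaches E. The graph stays acyclic.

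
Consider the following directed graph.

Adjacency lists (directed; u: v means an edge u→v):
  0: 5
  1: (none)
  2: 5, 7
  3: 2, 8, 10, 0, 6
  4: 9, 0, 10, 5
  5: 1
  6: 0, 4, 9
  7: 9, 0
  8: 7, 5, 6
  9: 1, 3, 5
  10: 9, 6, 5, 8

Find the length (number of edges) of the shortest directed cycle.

3

For each vertex v, BFS finds the shortest path from v back to v.
The shortest such closed walk is 3 → 6 → 9 → 3, length 3.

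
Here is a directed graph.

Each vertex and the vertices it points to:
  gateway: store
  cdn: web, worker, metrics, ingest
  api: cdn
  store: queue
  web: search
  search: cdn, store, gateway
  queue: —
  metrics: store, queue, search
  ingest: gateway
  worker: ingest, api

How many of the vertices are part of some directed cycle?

6

A vertex is on a directed cycle iff it belongs to a strongly connected component of size ≥ 2 (or has a self-loop).
The vertices on cycles are {api, cdn, web, search, worker, metrics} — 6 in total.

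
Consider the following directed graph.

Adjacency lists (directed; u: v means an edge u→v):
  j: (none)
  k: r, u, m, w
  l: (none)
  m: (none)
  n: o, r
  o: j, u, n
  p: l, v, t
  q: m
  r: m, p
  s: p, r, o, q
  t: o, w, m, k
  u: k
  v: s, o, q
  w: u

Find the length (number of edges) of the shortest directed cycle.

2

For each vertex v, BFS finds the shortest path from v back to v.
The shortest such closed walk is k → u → k, length 2.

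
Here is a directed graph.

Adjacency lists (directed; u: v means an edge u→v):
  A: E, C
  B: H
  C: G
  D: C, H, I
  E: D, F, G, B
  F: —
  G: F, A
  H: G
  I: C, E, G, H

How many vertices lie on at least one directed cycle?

8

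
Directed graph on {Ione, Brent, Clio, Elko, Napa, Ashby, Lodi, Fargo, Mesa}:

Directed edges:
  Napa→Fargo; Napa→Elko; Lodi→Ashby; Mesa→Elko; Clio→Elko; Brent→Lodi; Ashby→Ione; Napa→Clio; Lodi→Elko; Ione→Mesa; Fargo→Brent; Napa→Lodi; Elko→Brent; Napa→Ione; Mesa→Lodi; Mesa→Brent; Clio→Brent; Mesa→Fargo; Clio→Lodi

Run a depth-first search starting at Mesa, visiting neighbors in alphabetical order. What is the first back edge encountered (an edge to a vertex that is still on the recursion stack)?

Ione→Mesa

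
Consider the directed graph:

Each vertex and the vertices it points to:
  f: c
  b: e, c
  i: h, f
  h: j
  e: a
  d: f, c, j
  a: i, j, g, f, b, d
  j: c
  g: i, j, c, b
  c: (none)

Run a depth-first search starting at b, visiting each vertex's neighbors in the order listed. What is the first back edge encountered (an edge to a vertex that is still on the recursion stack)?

DFS from b (visiting each vertex's neighbors in the order listed); mark gray on enter, black on exit:
b gray
  e gray
    a gray
      i gray
        h gray
          j gray
            c gray
            c black
          j black
        h black
        f gray
          f→c: c black — skip
        f black
      i black
      a→j: j black — skip
      g gray
        g→i: i black — skip
        g→j: j black — skip
        g→c: c black — skip
        g→b: b is gray → back edge
First back edge: g → b.

g→b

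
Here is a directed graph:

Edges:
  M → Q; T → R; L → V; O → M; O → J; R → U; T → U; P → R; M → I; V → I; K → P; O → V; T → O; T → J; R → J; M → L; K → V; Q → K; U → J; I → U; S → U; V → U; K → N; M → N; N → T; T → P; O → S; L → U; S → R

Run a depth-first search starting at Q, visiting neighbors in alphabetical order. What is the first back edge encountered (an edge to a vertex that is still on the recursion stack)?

M→N

DFS from Q (visiting neighbors in alphabetical order); mark gray on enter, black on exit:
Q gray
  K gray
    N gray
      T gray
        J gray
        J black
        O gray
          O→J: J black — skip
          M gray
            I gray
              U gray
                U→J: J black — skip
              U black
            I black
            L gray
              L→U: U black — skip
              V gray
                V→I: I black — skip
                V→U: U black — skip
              V black
            L black
            M→N: N is gray → back edge
First back edge: M → N.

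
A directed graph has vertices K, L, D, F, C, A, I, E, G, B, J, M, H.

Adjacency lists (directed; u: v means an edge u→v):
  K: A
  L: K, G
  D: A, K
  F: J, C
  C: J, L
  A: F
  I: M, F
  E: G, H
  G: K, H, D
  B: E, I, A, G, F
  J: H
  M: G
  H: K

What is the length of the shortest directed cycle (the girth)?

For each vertex v, BFS finds the shortest path from v back to v.
The shortest such closed walk is A → F → J → H → K → A, length 5.

5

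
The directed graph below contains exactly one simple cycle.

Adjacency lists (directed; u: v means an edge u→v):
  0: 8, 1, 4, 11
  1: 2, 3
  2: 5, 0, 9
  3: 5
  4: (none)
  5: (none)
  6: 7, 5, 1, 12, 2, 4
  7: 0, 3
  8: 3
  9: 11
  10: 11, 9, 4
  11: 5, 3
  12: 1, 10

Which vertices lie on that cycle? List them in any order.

0, 1, 2

DFS with gray/black marking from 2:
2 gray
  5 gray
  5 black
  0 gray
    8 gray
      3 gray
        3→5: 5 black — skip
      3 black
    8 black
    1 gray
      1→2: 2 is gray → back edge
Back edge closes the cycle 2 → 0 → 1 → 2; its vertices are {0, 1, 2}.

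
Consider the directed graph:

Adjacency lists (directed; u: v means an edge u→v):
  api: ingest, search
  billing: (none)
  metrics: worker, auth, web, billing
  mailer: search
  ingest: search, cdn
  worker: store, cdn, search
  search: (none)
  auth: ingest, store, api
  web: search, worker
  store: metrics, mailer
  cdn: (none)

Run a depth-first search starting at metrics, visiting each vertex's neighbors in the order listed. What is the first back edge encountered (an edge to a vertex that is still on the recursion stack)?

DFS from metrics (visiting each vertex's neighbors in the order listed); mark gray on enter, black on exit:
metrics gray
  worker gray
    store gray
      store→metrics: metrics is gray → back edge
First back edge: store → metrics.

store->metrics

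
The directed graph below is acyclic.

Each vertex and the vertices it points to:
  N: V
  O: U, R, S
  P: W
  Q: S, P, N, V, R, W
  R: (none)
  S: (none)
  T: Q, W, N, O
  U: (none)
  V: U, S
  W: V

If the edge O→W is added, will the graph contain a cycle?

No

Adding O→W creates a cycle iff W can already reach O.
Explore from W: no path reaches O. The graph stays acyclic.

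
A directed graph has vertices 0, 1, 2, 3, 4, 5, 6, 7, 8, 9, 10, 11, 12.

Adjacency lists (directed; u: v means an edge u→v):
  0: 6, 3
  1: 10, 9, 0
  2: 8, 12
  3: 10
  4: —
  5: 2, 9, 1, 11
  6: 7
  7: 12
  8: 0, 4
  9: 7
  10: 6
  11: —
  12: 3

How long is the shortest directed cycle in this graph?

5

For each vertex v, BFS finds the shortest path from v back to v.
The shortest such closed walk is 12 → 3 → 10 → 6 → 7 → 12, length 5.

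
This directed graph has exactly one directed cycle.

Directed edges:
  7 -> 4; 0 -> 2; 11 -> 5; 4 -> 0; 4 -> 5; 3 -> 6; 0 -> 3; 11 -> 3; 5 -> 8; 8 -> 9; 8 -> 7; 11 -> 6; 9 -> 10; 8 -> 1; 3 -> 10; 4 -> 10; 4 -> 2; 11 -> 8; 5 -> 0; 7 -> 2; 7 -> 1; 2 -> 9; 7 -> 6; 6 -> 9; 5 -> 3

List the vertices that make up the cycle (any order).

4, 5, 7, 8

DFS with gray/black marking from 8:
8 gray
  9 gray
    10 gray
    10 black
  9 black
  1 gray
  1 black
  7 gray
    2 gray
      2→9: 9 black — skip
    2 black
    6 gray
      6→9: 9 black — skip
    6 black
    7→1: 1 black — skip
    4 gray
      0 gray
        3 gray
          3→6: 6 black — skip
          3→10: 10 black — skip
        3 black
        0→2: 2 black — skip
      0 black
      4→2: 2 black — skip
      5 gray
        5→3: 3 black — skip
        5→8: 8 is gray → back edge
Back edge closes the cycle 8 → 7 → 4 → 5 → 8; its vertices are {4, 5, 7, 8}.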